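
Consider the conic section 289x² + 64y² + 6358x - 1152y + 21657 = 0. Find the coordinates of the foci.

Group: 289(x² + 22x) + 64(y² - 18y) = -21657
Complete the square in x and y: 289(x + 11)² + 64(y - 9)² = -21657 + 34969 + 5184 = 18496
Divide by 18496: (x + 11)²/64 + (y - 9)²/289 = 1
Ellipse, center (-11, 9), major axis vertical; a² = 289, b² = 64.
c² = a² - b² = 289 - 64 = 225, so c = 15.
Foci lie on the vertical axis through the center: (h, k ± c).

(-11, -6) and (-11, 24)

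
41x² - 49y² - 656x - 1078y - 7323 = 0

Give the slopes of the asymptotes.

√41/7 and -√41/7

Collect terms: 41(x² - 16x) -49(y² + 22y) = 7323
Complete the square: 41(x - 8)² -49(y + 11)² = 7323 + 2624 - 5929 = 4018
Dividing both sides by 4018: (x - 8)²/98 - (y + 11)²/82 = 1
Hyperbola, center (8, -11), transverse axis horizontal; a² = 98, b² = 82.
For a horizontal hyperbola the asymptotes have slope ±b/a.
Here that is ±√82/7√2 = ±√41/7.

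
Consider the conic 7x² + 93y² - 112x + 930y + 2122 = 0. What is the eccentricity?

Rearranging, 7(x² - 16x) + 93(y² + 10y) = -2122.
7(x - 8)² + 93(y + 5)² = -2122 + 448 + 2325 = 651
Divide through by 651 to get (x - 8)²/93 + (y + 5)²/7 = 1.
Ellipse, center (8, -5), major axis horizontal; a² = 93, b² = 7.
c² = a² - b² = 86, so c = √86.
e = c/a = √86/√93 = √7998/93.

e = √7998/93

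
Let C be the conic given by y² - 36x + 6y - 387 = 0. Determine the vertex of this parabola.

Only y is squared. Complete the square in y: (y + 3)² = 36(x + 11).
Vertex (-11, -3); 4p = 36 so p = 9. Opens right.

(-11, -3)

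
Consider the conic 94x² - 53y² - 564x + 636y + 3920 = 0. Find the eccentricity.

e = 7√282/94

Collect terms: 94(x² - 6x) -53(y² - 12y) = -3920
94(x - 3)² -53(y - 6)² = -3920 + 846 - 1908 = -4982
Divide by -4982: (y - 6)²/94 - (x - 3)²/53 = 1
Hyperbola, center (3, 6), transverse axis vertical; a² = 94, b² = 53.
c² = a² + b² = 147, so c = 7√3.
e = c/a = 7√3/√94 = 7√282/94.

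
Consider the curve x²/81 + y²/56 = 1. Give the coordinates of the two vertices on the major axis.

(-9, 0) and (9, 0)

Center (0, 0). The larger denominator 81 sits under the x-term, so the major axis is horizontal; a² = 81, b² = 56.
a = 9. Vertices at (h ± a, k).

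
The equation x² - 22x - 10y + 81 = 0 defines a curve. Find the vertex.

(11, -4)

Only x is squared. Complete the square in x: (x - 11)² = 10(y + 4).
Vertex (11, -4); 4p = 10 so p = 5/2. Opens up.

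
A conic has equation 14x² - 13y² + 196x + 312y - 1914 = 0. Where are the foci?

(-7 - 6√3, 12) and (-7 + 6√3, 12)

14(x² + 14x) -13(y² - 24y) = 1914
Complete the square in x and y: 14(x + 7)² -13(y - 12)² = 1914 + 686 - 1872 = 728
Dividing both sides by 728: (x + 7)²/52 - (y - 12)²/56 = 1
Hyperbola, center (-7, 12), transverse axis horizontal; a² = 52, b² = 56.
c² = a² + b² = 52 + 56 = 108, so c = 6√3.
Foci lie on the horizontal axis through the center: (h ± c, k).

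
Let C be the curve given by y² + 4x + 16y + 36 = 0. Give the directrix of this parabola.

x = 8

Only y is squared. Complete the square in y: (y + 8)² = -4(x - 7).
Vertex (7, -8); 4p = -4 so p = -1. Opens left.
Directrix is the vertical line x = h − p = 7 − (-1) = 8.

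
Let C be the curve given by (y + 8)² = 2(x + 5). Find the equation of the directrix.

Vertex (-5, -8); 4p = 2 so p = 1/2. Opens right.
Directrix is the vertical line x = h − p = -5 − (1/2) = -11/2.

x = -11/2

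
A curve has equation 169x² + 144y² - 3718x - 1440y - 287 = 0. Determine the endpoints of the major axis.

(11, -8) and (11, 18)

169(x² - 22x) + 144(y² - 10y) = 287
Completing the square gives 169(x - 11)² + 144(y - 5)² = 287 + 20449 + 3600 = 24336.
Divide by 24336: (x - 11)²/144 + (y - 5)²/169 = 1
Ellipse, center (11, 5), major axis vertical; a² = 169, b² = 144.
a = 13. Vertices at (h, k ± a).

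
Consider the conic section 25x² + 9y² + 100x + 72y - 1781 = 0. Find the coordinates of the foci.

(-2, -16) and (-2, 8)

Group: 25(x² + 4x) + 9(y² + 8y) = 1781
Complete the square: 25(x + 2)² + 9(y + 4)² = 1781 + 100 + 144 = 2025
Dividing both sides by 2025: (x + 2)²/81 + (y + 4)²/225 = 1
Ellipse, center (-2, -4), major axis vertical; a² = 225, b² = 81.
c² = a² - b² = 225 - 81 = 144, so c = 12.
Foci lie on the vertical axis through the center: (h, k ± c).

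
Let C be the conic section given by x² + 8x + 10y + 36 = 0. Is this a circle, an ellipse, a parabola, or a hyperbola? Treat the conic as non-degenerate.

parabola

No xy term. Coefficients of x² and y² are A = 1, C = 0.
Exactly one squared variable ⇒ parabola.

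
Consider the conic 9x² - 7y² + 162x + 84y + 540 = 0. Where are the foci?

(-9, 2) and (-9, 10)

Group: 9(x² + 18x) -7(y² - 12y) = -540
Completing the square gives 9(x + 9)² -7(y - 6)² = -540 + 729 - 252 = -63.
Divide through by -63 to get (y - 6)²/9 - (x + 9)²/7 = 1.
Hyperbola, center (-9, 6), transverse axis vertical; a² = 9, b² = 7.
c² = a² + b² = 9 + 7 = 16, so c = 4.
Foci lie on the vertical axis through the center: (h, k ± c).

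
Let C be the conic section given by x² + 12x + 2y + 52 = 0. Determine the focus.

Only x is squared. Complete the square in x: (x + 6)² = -2(y + 8).
Vertex (-6, -8); 4p = -2 so p = -1/2. Opens down.
Focus is p units from the vertex along the axis: (h, k + p).

(-6, -17/2)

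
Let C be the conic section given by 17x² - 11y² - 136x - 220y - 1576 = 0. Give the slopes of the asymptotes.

√187/11 and -√187/11

17(x² - 8x) -11(y² + 20y) = 1576
Complete the square: 17(x - 4)² -11(y + 10)² = 1576 + 272 - 1100 = 748
Divide by 748: (x - 4)²/44 - (y + 10)²/68 = 1
Hyperbola, center (4, -10), transverse axis horizontal; a² = 44, b² = 68.
For a horizontal hyperbola the asymptotes have slope ±b/a.
Here that is ±2√17/2√11 = ±√187/11.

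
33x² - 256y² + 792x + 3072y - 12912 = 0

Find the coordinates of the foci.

(-29, 6) and (5, 6)

Group: 33(x² + 24x) -256(y² - 12y) = 12912
Complete the square in x and y: 33(x + 12)² -256(y - 6)² = 12912 + 4752 - 9216 = 8448
Divide by 8448: (x + 12)²/256 - (y - 6)²/33 = 1
Hyperbola, center (-12, 6), transverse axis horizontal; a² = 256, b² = 33.
c² = a² + b² = 256 + 33 = 289, so c = 17.
Foci lie on the horizontal axis through the center: (h ± c, k).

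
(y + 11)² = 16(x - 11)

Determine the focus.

(15, -11)

Vertex (11, -11); 4p = 16 so p = 4. Opens right.
Focus is p units from the vertex along the axis: (h + p, k).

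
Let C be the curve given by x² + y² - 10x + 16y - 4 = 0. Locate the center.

(5, -8)

(x² - 10x) + (y² + 16y) = 4
Completing the square gives (x - 5)² + (y + 8)² = 4 + 25 + 64 = 93.
So (x - 5)² + (y + 8)² = 93.
Circle centered at (5, -8) with r² = 93.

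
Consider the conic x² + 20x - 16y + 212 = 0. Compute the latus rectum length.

16

Only x is squared. Complete the square in x: (x + 10)² = 16(y - 7).
Vertex (-10, 7); 4p = 16 so p = 4. Opens up.
Latus rectum length = |4p| = 16.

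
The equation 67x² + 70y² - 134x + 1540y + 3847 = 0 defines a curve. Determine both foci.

(1 - √3, -11) and (1 + √3, -11)

Rearranging, 67(x² - 2x) + 70(y² + 22y) = -3847.
67(x - 1)² + 70(y + 11)² = -3847 + 67 + 8470 = 4690
Divide through by 4690 to get (x - 1)²/70 + (y + 11)²/67 = 1.
Ellipse, center (1, -11), major axis horizontal; a² = 70, b² = 67.
c² = a² - b² = 70 - 67 = 3, so c = √3.
Foci lie on the horizontal axis through the center: (h ± c, k).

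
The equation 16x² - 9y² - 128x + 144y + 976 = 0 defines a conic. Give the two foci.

(4, -7) and (4, 23)

Rearranging, 16(x² - 8x) -9(y² - 16y) = -976.
Complete the square: 16(x - 4)² -9(y - 8)² = -976 + 256 - 576 = -1296
Dividing both sides by -1296: (y - 8)²/144 - (x - 4)²/81 = 1
Hyperbola, center (4, 8), transverse axis vertical; a² = 144, b² = 81.
c² = a² + b² = 144 + 81 = 225, so c = 15.
Foci lie on the vertical axis through the center: (h, k ± c).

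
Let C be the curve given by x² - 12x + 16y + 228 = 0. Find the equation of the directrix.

Only x is squared. Complete the square in x: (x - 6)² = -16(y + 12).
Vertex (6, -12); 4p = -16 so p = -4. Opens down.
Directrix is the horizontal line y = k − p = -12 − (-4) = -8.

y = -8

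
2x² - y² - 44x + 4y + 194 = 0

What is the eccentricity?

Group: 2(x² - 22x) -(y² - 4y) = -194
Complete the square in x and y: 2(x - 11)² -(y - 2)² = -194 + 242 - 4 = 44
Dividing both sides by 44: (x - 11)²/22 - (y - 2)²/44 = 1
Hyperbola, center (11, 2), transverse axis horizontal; a² = 22, b² = 44.
c² = a² + b² = 66, so c = √66.
e = c/a = √66/√22 = √3.

e = √3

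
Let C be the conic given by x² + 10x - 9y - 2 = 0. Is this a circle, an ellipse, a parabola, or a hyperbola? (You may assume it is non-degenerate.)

No xy term. Coefficients of x² and y² are A = 1, C = 0.
Exactly one squared variable ⇒ parabola.

parabola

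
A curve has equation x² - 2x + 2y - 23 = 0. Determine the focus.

(1, 23/2)

Only x is squared. Complete the square in x: (x - 1)² = -2(y - 12).
Vertex (1, 12); 4p = -2 so p = -1/2. Opens down.
Focus is p units from the vertex along the axis: (h, k + p).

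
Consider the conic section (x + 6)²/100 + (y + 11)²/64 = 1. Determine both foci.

Center (-6, -11). The larger denominator 100 sits under the x-term, so the major axis is horizontal; a² = 100, b² = 64.
c² = a² - b² = 100 - 64 = 36, so c = 6.
Foci lie on the horizontal axis through the center: (h ± c, k).

(-12, -11) and (0, -11)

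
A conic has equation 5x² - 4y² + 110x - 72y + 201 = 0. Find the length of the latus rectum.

5(x² + 22x) -4(y² + 18y) = -201
Complete the square: 5(x + 11)² -4(y + 9)² = -201 + 605 - 324 = 80
Dividing both sides by 80: (x + 11)²/16 - (y + 9)²/20 = 1
Hyperbola, center (-11, -9), transverse axis horizontal; a² = 16, b² = 20.
Latus rectum length = 2b²/a = 2·20/4 = 10.

10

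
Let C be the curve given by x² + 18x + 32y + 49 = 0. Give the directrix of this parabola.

y = 9

Only x is squared. Complete the square in x: (x + 9)² = -32(y - 1).
Vertex (-9, 1); 4p = -32 so p = -8. Opens down.
Directrix is the horizontal line y = k − p = 1 − (-8) = 9.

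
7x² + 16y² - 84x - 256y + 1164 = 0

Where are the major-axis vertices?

(2, 8) and (10, 8)

Collect terms: 7(x² - 12x) + 16(y² - 16y) = -1164
Complete the square: 7(x - 6)² + 16(y - 8)² = -1164 + 252 + 1024 = 112
Dividing both sides by 112: (x - 6)²/16 + (y - 8)²/7 = 1
Ellipse, center (6, 8), major axis horizontal; a² = 16, b² = 7.
a = 4. Vertices at (h ± a, k).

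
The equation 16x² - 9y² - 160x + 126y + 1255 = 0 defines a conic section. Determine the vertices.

Collect terms: 16(x² - 10x) -9(y² - 14y) = -1255
16(x - 5)² -9(y - 7)² = -1255 + 400 - 441 = -1296
Divide through by -1296 to get (y - 7)²/144 - (x - 5)²/81 = 1.
Hyperbola, center (5, 7), transverse axis vertical; a² = 144, b² = 81.
a = 12. Vertices at (h, k ± a).

(5, -5) and (5, 19)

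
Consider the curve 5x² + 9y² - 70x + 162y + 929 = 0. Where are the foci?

(5, -9) and (9, -9)

5(x² - 14x) + 9(y² + 18y) = -929
Complete the square in x and y: 5(x - 7)² + 9(y + 9)² = -929 + 245 + 729 = 45
Divide through by 45 to get (x - 7)²/9 + (y + 9)²/5 = 1.
Ellipse, center (7, -9), major axis horizontal; a² = 9, b² = 5.
c² = a² - b² = 9 - 5 = 4, so c = 2.
Foci lie on the horizontal axis through the center: (h ± c, k).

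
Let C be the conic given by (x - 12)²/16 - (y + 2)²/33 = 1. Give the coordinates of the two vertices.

Center (12, -2). The positive term is the x-term, so the transverse axis is horizontal; a² = 16, b² = 33.
a = 4. Vertices at (h ± a, k).

(8, -2) and (16, -2)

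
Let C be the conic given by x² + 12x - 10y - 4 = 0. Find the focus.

(-6, -3/2)

Only x is squared. Complete the square in x: (x + 6)² = 10(y + 4).
Vertex (-6, -4); 4p = 10 so p = 5/2. Opens up.
Focus is p units from the vertex along the axis: (h, k + p).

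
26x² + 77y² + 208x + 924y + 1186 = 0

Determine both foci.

(-4 - √51, -6) and (-4 + √51, -6)

Group: 26(x² + 8x) + 77(y² + 12y) = -1186
Complete the square in x and y: 26(x + 4)² + 77(y + 6)² = -1186 + 416 + 2772 = 2002
Dividing both sides by 2002: (x + 4)²/77 + (y + 6)²/26 = 1
Ellipse, center (-4, -6), major axis horizontal; a² = 77, b² = 26.
c² = a² - b² = 77 - 26 = 51, so c = √51.
Foci lie on the horizontal axis through the center: (h ± c, k).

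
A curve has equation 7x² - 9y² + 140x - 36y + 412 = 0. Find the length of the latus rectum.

28/3

Rearranging, 7(x² + 20x) -9(y² + 4y) = -412.
7(x + 10)² -9(y + 2)² = -412 + 700 - 36 = 252
Divide by 252: (x + 10)²/36 - (y + 2)²/28 = 1
Hyperbola, center (-10, -2), transverse axis horizontal; a² = 36, b² = 28.
Latus rectum length = 2b²/a = 2·28/6 = 28/3.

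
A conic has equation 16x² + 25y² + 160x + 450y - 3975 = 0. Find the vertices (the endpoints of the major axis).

Collect terms: 16(x² + 10x) + 25(y² + 18y) = 3975
Completing the square gives 16(x + 5)² + 25(y + 9)² = 3975 + 400 + 2025 = 6400.
Divide through by 6400 to get (x + 5)²/400 + (y + 9)²/256 = 1.
Ellipse, center (-5, -9), major axis horizontal; a² = 400, b² = 256.
a = 20. Vertices at (h ± a, k).

(-25, -9) and (15, -9)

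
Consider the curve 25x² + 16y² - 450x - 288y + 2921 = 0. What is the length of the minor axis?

8

Group: 25(x² - 18x) + 16(y² - 18y) = -2921
25(x - 9)² + 16(y - 9)² = -2921 + 2025 + 1296 = 400
Divide by 400: (x - 9)²/16 + (y - 9)²/25 = 1
Ellipse, center (9, 9), major axis vertical; a² = 25, b² = 16.
b² = 16 so b = 4; the minor axis has length 2b = 8.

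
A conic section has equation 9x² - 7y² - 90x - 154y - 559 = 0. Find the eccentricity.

e = 4/3

Rearranging, 9(x² - 10x) -7(y² + 22y) = 559.
Completing the square gives 9(x - 5)² -7(y + 11)² = 559 + 225 - 847 = -63.
Divide by -63: (y + 11)²/9 - (x - 5)²/7 = 1
Hyperbola, center (5, -11), transverse axis vertical; a² = 9, b² = 7.
c² = a² + b² = 16, so c = 4.
e = c/a = 4/3.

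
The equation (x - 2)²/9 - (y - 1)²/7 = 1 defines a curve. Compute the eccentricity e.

Center (2, 1). The positive term is the x-term, so the transverse axis is horizontal; a² = 9, b² = 7.
c² = a² + b² = 16, so c = 4.
e = c/a = 4/3.

e = 4/3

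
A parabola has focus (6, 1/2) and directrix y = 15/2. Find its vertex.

The vertex is the midpoint between the focus and the directrix along the axis of symmetry.
Axis is vertical (directrix is horizontal). Vertex y-coordinate = (1/2 + 15/2)/2 = 4; x-coordinate = 6.

(6, 4)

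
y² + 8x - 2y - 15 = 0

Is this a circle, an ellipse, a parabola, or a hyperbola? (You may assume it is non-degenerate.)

No xy term. Coefficients of x² and y² are A = 0, C = 1.
Exactly one squared variable ⇒ parabola.

parabola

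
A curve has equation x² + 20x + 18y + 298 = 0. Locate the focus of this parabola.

Only x is squared. Complete the square in x: (x + 10)² = -18(y + 11).
Vertex (-10, -11); 4p = -18 so p = -9/2. Opens down.
Focus is p units from the vertex along the axis: (h, k + p).

(-10, -31/2)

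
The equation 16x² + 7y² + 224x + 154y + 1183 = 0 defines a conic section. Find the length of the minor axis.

Group: 16(x² + 14x) + 7(y² + 22y) = -1183
Complete the square in x and y: 16(x + 7)² + 7(y + 11)² = -1183 + 784 + 847 = 448
Divide by 448: (x + 7)²/28 + (y + 11)²/64 = 1
Ellipse, center (-7, -11), major axis vertical; a² = 64, b² = 28.
b² = 28 so b = 2√7; the minor axis has length 2b = 4√7.

4√7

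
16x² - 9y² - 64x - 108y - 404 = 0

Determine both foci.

(-3, -6) and (7, -6)

Collect terms: 16(x² - 4x) -9(y² + 12y) = 404
Complete the square: 16(x - 2)² -9(y + 6)² = 404 + 64 - 324 = 144
Dividing both sides by 144: (x - 2)²/9 - (y + 6)²/16 = 1
Hyperbola, center (2, -6), transverse axis horizontal; a² = 9, b² = 16.
c² = a² + b² = 9 + 16 = 25, so c = 5.
Foci lie on the horizontal axis through the center: (h ± c, k).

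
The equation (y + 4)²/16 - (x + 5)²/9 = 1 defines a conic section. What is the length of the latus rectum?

9/2

Center (-5, -4). The positive term is the y-term, so the transverse axis is vertical; a² = 16, b² = 9.
Latus rectum length = 2b²/a = 2·9/4 = 9/2.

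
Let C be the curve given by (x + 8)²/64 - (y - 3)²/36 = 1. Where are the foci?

Center (-8, 3). The positive term is the x-term, so the transverse axis is horizontal; a² = 64, b² = 36.
c² = a² + b² = 64 + 36 = 100, so c = 10.
Foci lie on the horizontal axis through the center: (h ± c, k).

(-18, 3) and (2, 3)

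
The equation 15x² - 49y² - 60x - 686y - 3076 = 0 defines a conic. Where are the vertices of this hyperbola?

(-5, -7) and (9, -7)

Group the x- and y-terms: 15(x² - 4x) -49(y² + 14y) = 3076
Complete the square in x and y: 15(x - 2)² -49(y + 7)² = 3076 + 60 - 2401 = 735
Divide through by 735 to get (x - 2)²/49 - (y + 7)²/15 = 1.
Hyperbola, center (2, -7), transverse axis horizontal; a² = 49, b² = 15.
a = 7. Vertices at (h ± a, k).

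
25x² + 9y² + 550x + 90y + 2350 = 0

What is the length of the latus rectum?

Group the x- and y-terms: 25(x² + 22x) + 9(y² + 10y) = -2350
Complete the square in x and y: 25(x + 11)² + 9(y + 5)² = -2350 + 3025 + 225 = 900
Divide by 900: (x + 11)²/36 + (y + 5)²/100 = 1
Ellipse, center (-11, -5), major axis vertical; a² = 100, b² = 36.
Latus rectum length = 2b²/a = 2·36/10 = 36/5.

36/5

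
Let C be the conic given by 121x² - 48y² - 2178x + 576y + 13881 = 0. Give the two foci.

Group: 121(x² - 18x) -48(y² - 12y) = -13881
121(x - 9)² -48(y - 6)² = -13881 + 9801 - 1728 = -5808
Dividing both sides by -5808: (y - 6)²/121 - (x - 9)²/48 = 1
Hyperbola, center (9, 6), transverse axis vertical; a² = 121, b² = 48.
c² = a² + b² = 121 + 48 = 169, so c = 13.
Foci lie on the vertical axis through the center: (h, k ± c).

(9, -7) and (9, 19)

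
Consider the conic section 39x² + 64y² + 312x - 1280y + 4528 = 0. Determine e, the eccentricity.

e = 5/8

Group: 39(x² + 8x) + 64(y² - 20y) = -4528
Complete the square in x and y: 39(x + 4)² + 64(y - 10)² = -4528 + 624 + 6400 = 2496
Divide by 2496: (x + 4)²/64 + (y - 10)²/39 = 1
Ellipse, center (-4, 10), major axis horizontal; a² = 64, b² = 39.
c² = a² - b² = 25, so c = 5.
e = c/a = 5/8.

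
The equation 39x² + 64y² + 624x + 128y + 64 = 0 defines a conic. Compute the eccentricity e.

39(x² + 16x) + 64(y² + 2y) = -64
Complete the square: 39(x + 8)² + 64(y + 1)² = -64 + 2496 + 64 = 2496
Dividing both sides by 2496: (x + 8)²/64 + (y + 1)²/39 = 1
Ellipse, center (-8, -1), major axis horizontal; a² = 64, b² = 39.
c² = a² - b² = 25, so c = 5.
e = c/a = 5/8.

e = 5/8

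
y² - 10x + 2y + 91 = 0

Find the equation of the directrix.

Only y is squared. Complete the square in y: (y + 1)² = 10(x - 9).
Vertex (9, -1); 4p = 10 so p = 5/2. Opens right.
Directrix is the vertical line x = h − p = 9 − (5/2) = 13/2.

x = 13/2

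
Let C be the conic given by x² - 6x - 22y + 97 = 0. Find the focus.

(3, 19/2)

Only x is squared. Complete the square in x: (x - 3)² = 22(y - 4).
Vertex (3, 4); 4p = 22 so p = 11/2. Opens up.
Focus is p units from the vertex along the axis: (h, k + p).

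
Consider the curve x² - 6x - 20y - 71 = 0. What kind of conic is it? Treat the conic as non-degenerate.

parabola

No xy term. Coefficients of x² and y² are A = 1, C = 0.
Exactly one squared variable ⇒ parabola.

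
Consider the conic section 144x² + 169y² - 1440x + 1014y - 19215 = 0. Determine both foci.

(0, -3) and (10, -3)

Group: 144(x² - 10x) + 169(y² + 6y) = 19215
144(x - 5)² + 169(y + 3)² = 19215 + 3600 + 1521 = 24336
Divide through by 24336 to get (x - 5)²/169 + (y + 3)²/144 = 1.
Ellipse, center (5, -3), major axis horizontal; a² = 169, b² = 144.
c² = a² - b² = 169 - 144 = 25, so c = 5.
Foci lie on the horizontal axis through the center: (h ± c, k).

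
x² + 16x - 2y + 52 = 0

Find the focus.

Only x is squared. Complete the square in x: (x + 8)² = 2(y + 6).
Vertex (-8, -6); 4p = 2 so p = 1/2. Opens up.
Focus is p units from the vertex along the axis: (h, k + p).

(-8, -11/2)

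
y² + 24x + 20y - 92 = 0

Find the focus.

(2, -10)

Only y is squared. Complete the square in y: (y + 10)² = -24(x - 8).
Vertex (8, -10); 4p = -24 so p = -6. Opens left.
Focus is p units from the vertex along the axis: (h + p, k).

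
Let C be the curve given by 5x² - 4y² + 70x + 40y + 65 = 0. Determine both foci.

Collect terms: 5(x² + 14x) -4(y² - 10y) = -65
Complete the square in x and y: 5(x + 7)² -4(y - 5)² = -65 + 245 - 100 = 80
Dividing both sides by 80: (x + 7)²/16 - (y - 5)²/20 = 1
Hyperbola, center (-7, 5), transverse axis horizontal; a² = 16, b² = 20.
c² = a² + b² = 16 + 20 = 36, so c = 6.
Foci lie on the horizontal axis through the center: (h ± c, k).

(-13, 5) and (-1, 5)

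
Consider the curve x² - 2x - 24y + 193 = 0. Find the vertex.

(1, 8)

Only x is squared. Complete the square in x: (x - 1)² = 24(y - 8).
Vertex (1, 8); 4p = 24 so p = 6. Opens up.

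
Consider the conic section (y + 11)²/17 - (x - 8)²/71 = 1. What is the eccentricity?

Center (8, -11). The positive term is the y-term, so the transverse axis is vertical; a² = 17, b² = 71.
c² = a² + b² = 88, so c = 2√22.
e = c/a = 2√22/√17 = 2√374/17.

e = 2√374/17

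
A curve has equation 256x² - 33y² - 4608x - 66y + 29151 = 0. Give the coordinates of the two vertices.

Rearranging, 256(x² - 18x) -33(y² + 2y) = -29151.
Complete the square in x and y: 256(x - 9)² -33(y + 1)² = -29151 + 20736 - 33 = -8448
Dividing both sides by -8448: (y + 1)²/256 - (x - 9)²/33 = 1
Hyperbola, center (9, -1), transverse axis vertical; a² = 256, b² = 33.
a = 16. Vertices at (h, k ± a).

(9, -17) and (9, 15)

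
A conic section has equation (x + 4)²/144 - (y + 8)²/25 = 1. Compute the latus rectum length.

25/6

Center (-4, -8). The positive term is the x-term, so the transverse axis is horizontal; a² = 144, b² = 25.
Latus rectum length = 2b²/a = 2·25/12 = 25/6.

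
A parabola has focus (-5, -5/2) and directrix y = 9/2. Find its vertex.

The vertex is the midpoint between the focus and the directrix along the axis of symmetry.
Axis is vertical (directrix is horizontal). Vertex y-coordinate = (-5/2 + 9/2)/2 = 1; x-coordinate = -5.

(-5, 1)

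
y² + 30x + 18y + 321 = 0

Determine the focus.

(-31/2, -9)

Only y is squared. Complete the square in y: (y + 9)² = -30(x + 8).
Vertex (-8, -9); 4p = -30 so p = -15/2. Opens left.
Focus is p units from the vertex along the axis: (h + p, k).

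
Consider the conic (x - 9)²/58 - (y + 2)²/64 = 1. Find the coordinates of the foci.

(9 - √122, -2) and (9 + √122, -2)

Center (9, -2). The positive term is the x-term, so the transverse axis is horizontal; a² = 58, b² = 64.
c² = a² + b² = 58 + 64 = 122, so c = √122.
Foci lie on the horizontal axis through the center: (h ± c, k).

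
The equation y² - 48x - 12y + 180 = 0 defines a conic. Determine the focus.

(15, 6)

Only y is squared. Complete the square in y: (y - 6)² = 48(x - 3).
Vertex (3, 6); 4p = 48 so p = 12. Opens right.
Focus is p units from the vertex along the axis: (h + p, k).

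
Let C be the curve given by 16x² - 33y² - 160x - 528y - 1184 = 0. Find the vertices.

(5, -12) and (5, -4)

Rearranging, 16(x² - 10x) -33(y² + 16y) = 1184.
Complete the square: 16(x - 5)² -33(y + 8)² = 1184 + 400 - 2112 = -528
Divide by -528: (y + 8)²/16 - (x - 5)²/33 = 1
Hyperbola, center (5, -8), transverse axis vertical; a² = 16, b² = 33.
a = 4. Vertices at (h, k ± a).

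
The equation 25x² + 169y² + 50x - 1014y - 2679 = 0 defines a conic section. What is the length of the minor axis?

10

Collect terms: 25(x² + 2x) + 169(y² - 6y) = 2679
25(x + 1)² + 169(y - 3)² = 2679 + 25 + 1521 = 4225
Divide through by 4225 to get (x + 1)²/169 + (y - 3)²/25 = 1.
Ellipse, center (-1, 3), major axis horizontal; a² = 169, b² = 25.
b² = 25 so b = 5; the minor axis has length 2b = 10.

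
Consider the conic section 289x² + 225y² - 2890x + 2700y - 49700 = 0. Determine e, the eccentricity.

e = 8/17

Rearranging, 289(x² - 10x) + 225(y² + 12y) = 49700.
Completing the square gives 289(x - 5)² + 225(y + 6)² = 49700 + 7225 + 8100 = 65025.
Dividing both sides by 65025: (x - 5)²/225 + (y + 6)²/289 = 1
Ellipse, center (5, -6), major axis vertical; a² = 289, b² = 225.
c² = a² - b² = 64, so c = 8.
e = c/a = 8/17.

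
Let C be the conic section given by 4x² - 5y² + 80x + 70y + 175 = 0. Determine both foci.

Rearranging, 4(x² + 20x) -5(y² - 14y) = -175.
4(x + 10)² -5(y - 7)² = -175 + 400 - 245 = -20
Divide through by -20 to get (y - 7)²/4 - (x + 10)²/5 = 1.
Hyperbola, center (-10, 7), transverse axis vertical; a² = 4, b² = 5.
c² = a² + b² = 4 + 5 = 9, so c = 3.
Foci lie on the vertical axis through the center: (h, k ± c).

(-10, 4) and (-10, 10)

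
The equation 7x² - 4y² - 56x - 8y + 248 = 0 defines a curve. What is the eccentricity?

e = √77/7

Group: 7(x² - 8x) -4(y² + 2y) = -248
7(x - 4)² -4(y + 1)² = -248 + 112 - 4 = -140
Divide through by -140 to get (y + 1)²/35 - (x - 4)²/20 = 1.
Hyperbola, center (4, -1), transverse axis vertical; a² = 35, b² = 20.
c² = a² + b² = 55, so c = √55.
e = c/a = √55/√35 = √77/7.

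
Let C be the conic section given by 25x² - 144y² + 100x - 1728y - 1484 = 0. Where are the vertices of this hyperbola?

Collect terms: 25(x² + 4x) -144(y² + 12y) = 1484
25(x + 2)² -144(y + 6)² = 1484 + 100 - 5184 = -3600
Dividing both sides by -3600: (y + 6)²/25 - (x + 2)²/144 = 1
Hyperbola, center (-2, -6), transverse axis vertical; a² = 25, b² = 144.
a = 5. Vertices at (h, k ± a).

(-2, -11) and (-2, -1)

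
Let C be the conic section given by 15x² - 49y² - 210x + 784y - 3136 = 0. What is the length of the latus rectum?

30/7

Group the x- and y-terms: 15(x² - 14x) -49(y² - 16y) = 3136
Complete the square in x and y: 15(x - 7)² -49(y - 8)² = 3136 + 735 - 3136 = 735
Divide through by 735 to get (x - 7)²/49 - (y - 8)²/15 = 1.
Hyperbola, center (7, 8), transverse axis horizontal; a² = 49, b² = 15.
Latus rectum length = 2b²/a = 2·15/7 = 30/7.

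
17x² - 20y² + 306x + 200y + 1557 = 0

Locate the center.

Rearranging, 17(x² + 18x) -20(y² - 10y) = -1557.
Complete the square in x and y: 17(x + 9)² -20(y - 5)² = -1557 + 1377 - 500 = -680
Dividing both sides by -680: (y - 5)²/34 - (x + 9)²/40 = 1
Hyperbola with center (-9, 5).

(-9, 5)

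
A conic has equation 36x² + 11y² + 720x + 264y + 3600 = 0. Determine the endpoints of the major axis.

36(x² + 20x) + 11(y² + 24y) = -3600
Completing the square gives 36(x + 10)² + 11(y + 12)² = -3600 + 3600 + 1584 = 1584.
Dividing both sides by 1584: (x + 10)²/44 + (y + 12)²/144 = 1
Ellipse, center (-10, -12), major axis vertical; a² = 144, b² = 44.
a = 12. Vertices at (h, k ± a).

(-10, -24) and (-10, 0)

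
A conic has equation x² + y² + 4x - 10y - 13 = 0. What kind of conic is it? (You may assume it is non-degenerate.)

No xy term. Coefficients of x² and y² are A = 1, C = 1.
A = C (same sign) ⇒ circle.

circle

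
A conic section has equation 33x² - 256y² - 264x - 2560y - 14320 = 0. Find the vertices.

(-12, -5) and (20, -5)

Group the x- and y-terms: 33(x² - 8x) -256(y² + 10y) = 14320
Complete the square in x and y: 33(x - 4)² -256(y + 5)² = 14320 + 528 - 6400 = 8448
Divide through by 8448 to get (x - 4)²/256 - (y + 5)²/33 = 1.
Hyperbola, center (4, -5), transverse axis horizontal; a² = 256, b² = 33.
a = 16. Vertices at (h ± a, k).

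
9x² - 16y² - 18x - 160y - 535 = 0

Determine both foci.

Group the x- and y-terms: 9(x² - 2x) -16(y² + 10y) = 535
9(x - 1)² -16(y + 5)² = 535 + 9 - 400 = 144
Dividing both sides by 144: (x - 1)²/16 - (y + 5)²/9 = 1
Hyperbola, center (1, -5), transverse axis horizontal; a² = 16, b² = 9.
c² = a² + b² = 16 + 9 = 25, so c = 5.
Foci lie on the horizontal axis through the center: (h ± c, k).

(-4, -5) and (6, -5)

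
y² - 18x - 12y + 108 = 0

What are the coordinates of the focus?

Only y is squared. Complete the square in y: (y - 6)² = 18(x - 4).
Vertex (4, 6); 4p = 18 so p = 9/2. Opens right.
Focus is p units from the vertex along the axis: (h + p, k).

(17/2, 6)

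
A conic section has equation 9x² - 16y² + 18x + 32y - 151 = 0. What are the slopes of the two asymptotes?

3/4 and -3/4

Group the x- and y-terms: 9(x² + 2x) -16(y² - 2y) = 151
Completing the square gives 9(x + 1)² -16(y - 1)² = 151 + 9 - 16 = 144.
Divide by 144: (x + 1)²/16 - (y - 1)²/9 = 1
Hyperbola, center (-1, 1), transverse axis horizontal; a² = 16, b² = 9.
For a horizontal hyperbola the asymptotes have slope ±b/a.
Here that is ±3/4.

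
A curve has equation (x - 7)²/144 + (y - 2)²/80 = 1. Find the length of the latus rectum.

40/3

Center (7, 2). The larger denominator 144 sits under the x-term, so the major axis is horizontal; a² = 144, b² = 80.
Latus rectum length = 2b²/a = 2·80/12 = 40/3.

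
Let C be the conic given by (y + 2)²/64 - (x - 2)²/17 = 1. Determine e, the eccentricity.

e = 9/8

Center (2, -2). The positive term is the y-term, so the transverse axis is vertical; a² = 64, b² = 17.
c² = a² + b² = 81, so c = 9.
e = c/a = 9/8.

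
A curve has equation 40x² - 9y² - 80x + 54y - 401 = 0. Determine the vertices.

Group: 40(x² - 2x) -9(y² - 6y) = 401
Completing the square gives 40(x - 1)² -9(y - 3)² = 401 + 40 - 81 = 360.
Divide through by 360 to get (x - 1)²/9 - (y - 3)²/40 = 1.
Hyperbola, center (1, 3), transverse axis horizontal; a² = 9, b² = 40.
a = 3. Vertices at (h ± a, k).

(-2, 3) and (4, 3)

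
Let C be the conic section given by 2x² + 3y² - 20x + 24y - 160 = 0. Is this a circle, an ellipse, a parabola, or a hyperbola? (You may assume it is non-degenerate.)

ellipse

No xy term. Coefficients of x² and y² are A = 2, C = 3.
A and C have the same sign but A ≠ C ⇒ ellipse.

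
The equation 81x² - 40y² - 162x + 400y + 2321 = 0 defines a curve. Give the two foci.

Rearranging, 81(x² - 2x) -40(y² - 10y) = -2321.
Complete the square: 81(x - 1)² -40(y - 5)² = -2321 + 81 - 1000 = -3240
Divide through by -3240 to get (y - 5)²/81 - (x - 1)²/40 = 1.
Hyperbola, center (1, 5), transverse axis vertical; a² = 81, b² = 40.
c² = a² + b² = 81 + 40 = 121, so c = 11.
Foci lie on the vertical axis through the center: (h, k ± c).

(1, -6) and (1, 16)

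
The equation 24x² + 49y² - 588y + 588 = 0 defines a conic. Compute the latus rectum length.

48/7

Rearranging, 24x² + 49(y² - 12y) = -588.
24x² + 49(y - 6)² = -588 + 0 + 1764 = 1176
Dividing both sides by 1176: x²/49 + (y - 6)²/24 = 1
Ellipse, center (0, 6), major axis horizontal; a² = 49, b² = 24.
Latus rectum length = 2b²/a = 2·24/7 = 48/7.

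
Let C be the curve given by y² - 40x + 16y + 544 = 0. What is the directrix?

Only y is squared. Complete the square in y: (y + 8)² = 40(x - 12).
Vertex (12, -8); 4p = 40 so p = 10. Opens right.
Directrix is the vertical line x = h − p = 12 − (10) = 2.

x = 2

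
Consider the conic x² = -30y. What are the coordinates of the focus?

(0, -15/2)

Vertex (0, 0); 4p = -30 so p = -15/2. Opens down.
Focus is p units from the vertex along the axis: (h, k + p).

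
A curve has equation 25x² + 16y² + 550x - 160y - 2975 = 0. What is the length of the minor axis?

Group: 25(x² + 22x) + 16(y² - 10y) = 2975
Complete the square: 25(x + 11)² + 16(y - 5)² = 2975 + 3025 + 400 = 6400
Divide by 6400: (x + 11)²/256 + (y - 5)²/400 = 1
Ellipse, center (-11, 5), major axis vertical; a² = 400, b² = 256.
b² = 256 so b = 16; the minor axis has length 2b = 32.

32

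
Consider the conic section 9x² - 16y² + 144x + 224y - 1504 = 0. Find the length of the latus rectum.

9(x² + 16x) -16(y² - 14y) = 1504
Complete the square: 9(x + 8)² -16(y - 7)² = 1504 + 576 - 784 = 1296
Divide through by 1296 to get (x + 8)²/144 - (y - 7)²/81 = 1.
Hyperbola, center (-8, 7), transverse axis horizontal; a² = 144, b² = 81.
Latus rectum length = 2b²/a = 2·81/12 = 27/2.

27/2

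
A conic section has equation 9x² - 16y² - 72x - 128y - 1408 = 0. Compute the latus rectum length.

Group: 9(x² - 8x) -16(y² + 8y) = 1408
Complete the square in x and y: 9(x - 4)² -16(y + 4)² = 1408 + 144 - 256 = 1296
Divide by 1296: (x - 4)²/144 - (y + 4)²/81 = 1
Hyperbola, center (4, -4), transverse axis horizontal; a² = 144, b² = 81.
Latus rectum length = 2b²/a = 2·81/12 = 27/2.

27/2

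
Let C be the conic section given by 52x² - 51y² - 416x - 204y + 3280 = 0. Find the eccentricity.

Collect terms: 52(x² - 8x) -51(y² + 4y) = -3280
Complete the square in x and y: 52(x - 4)² -51(y + 2)² = -3280 + 832 - 204 = -2652
Divide by -2652: (y + 2)²/52 - (x - 4)²/51 = 1
Hyperbola, center (4, -2), transverse axis vertical; a² = 52, b² = 51.
c² = a² + b² = 103, so c = √103.
e = c/a = √103/2√13 = √1339/26.

e = √1339/26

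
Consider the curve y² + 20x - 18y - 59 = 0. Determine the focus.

Only y is squared. Complete the square in y: (y - 9)² = -20(x - 7).
Vertex (7, 9); 4p = -20 so p = -5. Opens left.
Focus is p units from the vertex along the axis: (h + p, k).

(2, 9)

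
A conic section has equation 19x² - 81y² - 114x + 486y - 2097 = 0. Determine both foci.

(-7, 3) and (13, 3)

Group the x- and y-terms: 19(x² - 6x) -81(y² - 6y) = 2097
Completing the square gives 19(x - 3)² -81(y - 3)² = 2097 + 171 - 729 = 1539.
Divide by 1539: (x - 3)²/81 - (y - 3)²/19 = 1
Hyperbola, center (3, 3), transverse axis horizontal; a² = 81, b² = 19.
c² = a² + b² = 81 + 19 = 100, so c = 10.
Foci lie on the horizontal axis through the center: (h ± c, k).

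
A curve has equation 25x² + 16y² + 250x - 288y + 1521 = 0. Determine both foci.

(-5, 6) and (-5, 12)

Collect terms: 25(x² + 10x) + 16(y² - 18y) = -1521
Complete the square: 25(x + 5)² + 16(y - 9)² = -1521 + 625 + 1296 = 400
Divide through by 400 to get (x + 5)²/16 + (y - 9)²/25 = 1.
Ellipse, center (-5, 9), major axis vertical; a² = 25, b² = 16.
c² = a² - b² = 25 - 16 = 9, so c = 3.
Foci lie on the vertical axis through the center: (h, k ± c).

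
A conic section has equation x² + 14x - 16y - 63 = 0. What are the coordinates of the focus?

Only x is squared. Complete the square in x: (x + 7)² = 16(y + 7).
Vertex (-7, -7); 4p = 16 so p = 4. Opens up.
Focus is p units from the vertex along the axis: (h, k + p).

(-7, -3)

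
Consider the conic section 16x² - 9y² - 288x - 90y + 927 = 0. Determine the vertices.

(6, -5) and (12, -5)

Collect terms: 16(x² - 18x) -9(y² + 10y) = -927
16(x - 9)² -9(y + 5)² = -927 + 1296 - 225 = 144
Divide by 144: (x - 9)²/9 - (y + 5)²/16 = 1
Hyperbola, center (9, -5), transverse axis horizontal; a² = 9, b² = 16.
a = 3. Vertices at (h ± a, k).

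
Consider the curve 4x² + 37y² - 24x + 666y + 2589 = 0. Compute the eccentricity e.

4(x² - 6x) + 37(y² + 18y) = -2589
Completing the square gives 4(x - 3)² + 37(y + 9)² = -2589 + 36 + 2997 = 444.
Dividing both sides by 444: (x - 3)²/111 + (y + 9)²/12 = 1
Ellipse, center (3, -9), major axis horizontal; a² = 111, b² = 12.
c² = a² - b² = 99, so c = 3√11.
e = c/a = 3√11/√111 = √1221/37.

e = √1221/37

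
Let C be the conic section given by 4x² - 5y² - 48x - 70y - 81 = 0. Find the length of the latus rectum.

5

Group the x- and y-terms: 4(x² - 12x) -5(y² + 14y) = 81
Complete the square: 4(x - 6)² -5(y + 7)² = 81 + 144 - 245 = -20
Divide through by -20 to get (y + 7)²/4 - (x - 6)²/5 = 1.
Hyperbola, center (6, -7), transverse axis vertical; a² = 4, b² = 5.
Latus rectum length = 2b²/a = 2·5/2 = 5.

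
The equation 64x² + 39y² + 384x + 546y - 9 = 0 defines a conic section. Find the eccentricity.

Collect terms: 64(x² + 6x) + 39(y² + 14y) = 9
Complete the square: 64(x + 3)² + 39(y + 7)² = 9 + 576 + 1911 = 2496
Divide by 2496: (x + 3)²/39 + (y + 7)²/64 = 1
Ellipse, center (-3, -7), major axis vertical; a² = 64, b² = 39.
c² = a² - b² = 25, so c = 5.
e = c/a = 5/8.

e = 5/8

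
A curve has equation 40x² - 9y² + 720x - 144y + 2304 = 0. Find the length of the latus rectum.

Rearranging, 40(x² + 18x) -9(y² + 16y) = -2304.
Complete the square in x and y: 40(x + 9)² -9(y + 8)² = -2304 + 3240 - 576 = 360
Divide by 360: (x + 9)²/9 - (y + 8)²/40 = 1
Hyperbola, center (-9, -8), transverse axis horizontal; a² = 9, b² = 40.
Latus rectum length = 2b²/a = 2·40/3 = 80/3.

80/3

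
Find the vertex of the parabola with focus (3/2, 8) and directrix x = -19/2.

(-4, 8)

The vertex is the midpoint between the focus and the directrix along the axis of symmetry.
Axis is horizontal (directrix is vertical). Vertex x-coordinate = (3/2 + (-19/2))/2 = -4; y-coordinate = 8.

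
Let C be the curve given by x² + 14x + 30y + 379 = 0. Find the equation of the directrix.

Only x is squared. Complete the square in x: (x + 7)² = -30(y + 11).
Vertex (-7, -11); 4p = -30 so p = -15/2. Opens down.
Directrix is the horizontal line y = k − p = -11 − (-15/2) = -7/2.

y = -7/2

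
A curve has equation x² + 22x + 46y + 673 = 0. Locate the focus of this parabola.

(-11, -47/2)

Only x is squared. Complete the square in x: (x + 11)² = -46(y + 12).
Vertex (-11, -12); 4p = -46 so p = -23/2. Opens down.
Focus is p units from the vertex along the axis: (h, k + p).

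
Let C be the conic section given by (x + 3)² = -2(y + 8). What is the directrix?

y = -15/2

Vertex (-3, -8); 4p = -2 so p = -1/2. Opens down.
Directrix is the horizontal line y = k − p = -8 − (-1/2) = -15/2.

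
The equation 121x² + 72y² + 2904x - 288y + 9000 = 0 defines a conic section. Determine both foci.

Rearranging, 121(x² + 24x) + 72(y² - 4y) = -9000.
Complete the square: 121(x + 12)² + 72(y - 2)² = -9000 + 17424 + 288 = 8712
Divide through by 8712 to get (x + 12)²/72 + (y - 2)²/121 = 1.
Ellipse, center (-12, 2), major axis vertical; a² = 121, b² = 72.
c² = a² - b² = 121 - 72 = 49, so c = 7.
Foci lie on the vertical axis through the center: (h, k ± c).

(-12, -5) and (-12, 9)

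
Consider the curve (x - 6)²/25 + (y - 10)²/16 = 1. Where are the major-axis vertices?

Center (6, 10). The larger denominator 25 sits under the x-term, so the major axis is horizontal; a² = 25, b² = 16.
a = 5. Vertices at (h ± a, k).

(1, 10) and (11, 10)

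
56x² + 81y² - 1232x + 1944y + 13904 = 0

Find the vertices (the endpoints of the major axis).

(2, -12) and (20, -12)

56(x² - 22x) + 81(y² + 24y) = -13904
Complete the square: 56(x - 11)² + 81(y + 12)² = -13904 + 6776 + 11664 = 4536
Divide by 4536: (x - 11)²/81 + (y + 12)²/56 = 1
Ellipse, center (11, -12), major axis horizontal; a² = 81, b² = 56.
a = 9. Vertices at (h ± a, k).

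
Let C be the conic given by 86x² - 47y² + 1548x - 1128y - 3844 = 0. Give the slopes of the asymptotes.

√4042/47 and -√4042/47

Rearranging, 86(x² + 18x) -47(y² + 24y) = 3844.
86(x + 9)² -47(y + 12)² = 3844 + 6966 - 6768 = 4042
Divide through by 4042 to get (x + 9)²/47 - (y + 12)²/86 = 1.
Hyperbola, center (-9, -12), transverse axis horizontal; a² = 47, b² = 86.
For a horizontal hyperbola the asymptotes have slope ±b/a.
Here that is ±√86/√47 = ±√4042/47.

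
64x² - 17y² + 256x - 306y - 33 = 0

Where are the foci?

Group the x- and y-terms: 64(x² + 4x) -17(y² + 18y) = 33
64(x + 2)² -17(y + 9)² = 33 + 256 - 1377 = -1088
Divide by -1088: (y + 9)²/64 - (x + 2)²/17 = 1
Hyperbola, center (-2, -9), transverse axis vertical; a² = 64, b² = 17.
c² = a² + b² = 64 + 17 = 81, so c = 9.
Foci lie on the vertical axis through the center: (h, k ± c).

(-2, -18) and (-2, 0)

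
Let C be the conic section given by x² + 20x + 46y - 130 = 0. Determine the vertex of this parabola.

(-10, 5)

Only x is squared. Complete the square in x: (x + 10)² = -46(y - 5).
Vertex (-10, 5); 4p = -46 so p = -23/2. Opens down.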